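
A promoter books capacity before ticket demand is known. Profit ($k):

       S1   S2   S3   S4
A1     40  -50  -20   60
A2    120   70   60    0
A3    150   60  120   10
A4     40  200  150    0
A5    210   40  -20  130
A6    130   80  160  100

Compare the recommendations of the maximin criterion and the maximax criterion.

maximin → A6; maximax → A5 (disagree)

Row minima: A1=-50, A2=0, A3=10, A4=0, A5=-20, A6=80
Best worst-case = 80 → A6.
Row maxima: A1=60, A2=120, A3=150, A4=200, A5=210, A6=160
Best best-case = 210 → A5.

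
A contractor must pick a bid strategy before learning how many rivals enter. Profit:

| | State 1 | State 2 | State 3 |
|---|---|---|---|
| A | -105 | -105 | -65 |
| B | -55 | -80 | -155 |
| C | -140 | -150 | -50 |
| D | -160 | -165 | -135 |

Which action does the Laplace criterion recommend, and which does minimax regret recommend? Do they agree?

laplace → A; minimax regret → A (agree)

Row averages: A=-275/3, B=-290/3, C=-340/3, D=-460/3
Highest average = -275/3 → A.
Column bests: State 1=-55, State 2=-80, State 3=-50.
A regrets: 50, 25, 15 → max 50
B regrets: 0, 0, 105 → max 105
C regrets: 85, 70, 0 → max 85
D regrets: 105, 85, 85 → max 105
Smallest max regret = 50 → A.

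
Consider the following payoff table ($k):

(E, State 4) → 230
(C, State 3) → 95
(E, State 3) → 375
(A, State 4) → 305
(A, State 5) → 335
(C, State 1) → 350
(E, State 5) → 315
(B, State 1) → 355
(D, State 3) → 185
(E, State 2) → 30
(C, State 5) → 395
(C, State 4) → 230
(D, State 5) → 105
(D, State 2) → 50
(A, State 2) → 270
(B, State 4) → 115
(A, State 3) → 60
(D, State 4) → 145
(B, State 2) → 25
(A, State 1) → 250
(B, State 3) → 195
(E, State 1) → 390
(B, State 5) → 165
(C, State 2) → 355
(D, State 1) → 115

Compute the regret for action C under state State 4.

Best payoff under State 4 is 305.
Regret = 305 − 230 = 75.

75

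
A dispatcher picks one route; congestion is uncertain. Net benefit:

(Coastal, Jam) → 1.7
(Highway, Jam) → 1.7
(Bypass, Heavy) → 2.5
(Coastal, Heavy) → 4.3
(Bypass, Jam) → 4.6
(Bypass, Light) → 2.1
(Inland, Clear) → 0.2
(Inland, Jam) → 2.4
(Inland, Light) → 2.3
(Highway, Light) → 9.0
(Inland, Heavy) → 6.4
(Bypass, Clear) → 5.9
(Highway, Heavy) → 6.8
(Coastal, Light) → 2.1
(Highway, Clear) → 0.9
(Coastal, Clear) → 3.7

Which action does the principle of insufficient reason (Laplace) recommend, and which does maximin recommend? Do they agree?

laplace → Highway; maximin → Bypass (disagree)

Row averages: Inland=2.825, Coastal=2.95, Highway=4.6, Bypass=3.775
Highest average = 4.6 → Highway.
Row minima: Inland=0.2, Coastal=1.7, Highway=0.9, Bypass=2.1
Best worst-case = 2.1 → Bypass.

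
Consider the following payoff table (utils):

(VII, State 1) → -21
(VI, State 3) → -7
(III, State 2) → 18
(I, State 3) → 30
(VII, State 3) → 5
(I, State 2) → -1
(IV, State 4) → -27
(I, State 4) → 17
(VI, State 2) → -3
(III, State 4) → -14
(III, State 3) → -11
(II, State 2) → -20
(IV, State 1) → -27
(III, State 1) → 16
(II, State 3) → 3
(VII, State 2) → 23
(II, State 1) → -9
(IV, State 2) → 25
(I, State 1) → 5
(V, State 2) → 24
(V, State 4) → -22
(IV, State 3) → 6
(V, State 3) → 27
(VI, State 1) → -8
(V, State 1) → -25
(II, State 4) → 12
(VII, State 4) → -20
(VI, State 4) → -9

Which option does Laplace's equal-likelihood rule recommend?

I

Row averages: I=12.75, II=-3.5, III=2.25, IV=-5.75, V=1, VI=-6.75, VII=-3.25
Highest average = 12.75 → I.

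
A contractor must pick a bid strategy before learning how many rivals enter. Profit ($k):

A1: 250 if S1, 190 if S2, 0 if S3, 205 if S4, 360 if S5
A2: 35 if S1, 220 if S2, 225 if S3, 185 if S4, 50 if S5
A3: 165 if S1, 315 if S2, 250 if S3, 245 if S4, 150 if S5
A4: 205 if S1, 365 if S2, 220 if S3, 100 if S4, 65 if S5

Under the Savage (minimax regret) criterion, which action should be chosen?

Column bests: S1=250, S2=365, S3=250, S4=245, S5=360.
A1 regrets: 0, 175, 250, 40, 0 → max 250
A2 regrets: 215, 145, 25, 60, 310 → max 310
A3 regrets: 85, 50, 0, 0, 210 → max 210
A4 regrets: 45, 0, 30, 145, 295 → max 295
Smallest max regret = 210 → A3.

A3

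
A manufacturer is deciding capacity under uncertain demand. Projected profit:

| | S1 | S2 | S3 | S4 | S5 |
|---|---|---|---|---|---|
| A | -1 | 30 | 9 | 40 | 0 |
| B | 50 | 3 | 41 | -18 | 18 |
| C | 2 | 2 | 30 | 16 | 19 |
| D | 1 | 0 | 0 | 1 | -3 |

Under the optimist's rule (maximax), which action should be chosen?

Row maxima: A=40, B=50, C=30, D=1
Best best-case = 50 → B.

B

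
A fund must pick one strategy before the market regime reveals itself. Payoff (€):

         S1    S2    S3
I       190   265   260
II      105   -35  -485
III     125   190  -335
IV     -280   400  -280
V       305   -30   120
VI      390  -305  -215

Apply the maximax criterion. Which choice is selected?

Row maxima: I=265, II=105, III=190, IV=400, V=305, VI=390
Best best-case = 400 → IV.

IV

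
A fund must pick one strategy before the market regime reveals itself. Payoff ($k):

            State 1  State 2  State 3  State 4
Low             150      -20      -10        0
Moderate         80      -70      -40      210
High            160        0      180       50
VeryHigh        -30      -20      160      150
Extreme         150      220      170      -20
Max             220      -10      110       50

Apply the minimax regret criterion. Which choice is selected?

Column bests: State 1=220, State 2=220, State 3=180, State 4=210.
Low regrets: 70, 240, 190, 210 → max 240
Moderate regrets: 140, 290, 220, 0 → max 290
High regrets: 60, 220, 0, 160 → max 220
VeryHigh regrets: 250, 240, 20, 60 → max 250
Extreme regrets: 70, 0, 10, 230 → max 230
Max regrets: 0, 230, 70, 160 → max 230
Smallest max regret = 220 → High.

High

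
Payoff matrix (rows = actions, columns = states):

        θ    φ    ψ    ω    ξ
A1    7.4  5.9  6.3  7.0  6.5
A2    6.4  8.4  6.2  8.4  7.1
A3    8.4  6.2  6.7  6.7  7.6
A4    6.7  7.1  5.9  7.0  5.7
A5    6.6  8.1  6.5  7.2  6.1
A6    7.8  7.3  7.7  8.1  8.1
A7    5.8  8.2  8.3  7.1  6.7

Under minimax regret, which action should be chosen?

A6

Column bests: θ=8.4, φ=8.4, ψ=8.3, ω=8.4, ξ=8.1.
A1 regrets: 1.0, 2.5, 2.0, 1.4, 1.6 → max 2.5
A2 regrets: 2.0, 0.0, 2.1, 0.0, 1.0 → max 2.1
A3 regrets: 0.0, 2.2, 1.6, 1.7, 0.5 → max 2.2
A4 regrets: 1.7, 1.3, 2.4, 1.4, 2.4 → max 2.4
A5 regrets: 1.8, 0.3, 1.8, 1.2, 2.0 → max 2.0
A6 regrets: 0.6, 1.1, 0.6, 0.3, 0.0 → max 1.1
A7 regrets: 2.6, 0.2, 0.0, 1.3, 1.4 → max 2.6
Smallest max regret = 1.1 → A6.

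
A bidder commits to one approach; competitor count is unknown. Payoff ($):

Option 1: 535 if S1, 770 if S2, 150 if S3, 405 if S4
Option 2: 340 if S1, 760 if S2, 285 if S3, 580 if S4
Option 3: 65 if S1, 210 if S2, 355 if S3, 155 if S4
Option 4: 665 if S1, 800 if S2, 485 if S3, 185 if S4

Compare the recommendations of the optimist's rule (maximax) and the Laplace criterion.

Row maxima: Option 1=770, Option 2=760, Option 3=355, Option 4=800
Best best-case = 800 → Option 4.
Row averages: Option 1=465, Option 2=491.25, Option 3=196.25, Option 4=533.75
Highest average = 533.75 → Option 4.

maximax → Option 4; laplace → Option 4 (agree)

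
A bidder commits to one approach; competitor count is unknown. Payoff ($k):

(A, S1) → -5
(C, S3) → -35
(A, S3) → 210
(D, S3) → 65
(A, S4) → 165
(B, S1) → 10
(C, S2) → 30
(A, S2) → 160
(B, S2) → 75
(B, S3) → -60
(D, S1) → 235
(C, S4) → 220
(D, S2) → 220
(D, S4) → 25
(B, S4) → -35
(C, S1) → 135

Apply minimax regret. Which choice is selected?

D

Column bests: S1=235, S2=220, S3=210, S4=220.
A regrets: 240, 60, 0, 55 → max 240
B regrets: 225, 145, 270, 255 → max 270
C regrets: 100, 190, 245, 0 → max 245
D regrets: 0, 0, 145, 195 → max 195
Smallest max regret = 195 → D.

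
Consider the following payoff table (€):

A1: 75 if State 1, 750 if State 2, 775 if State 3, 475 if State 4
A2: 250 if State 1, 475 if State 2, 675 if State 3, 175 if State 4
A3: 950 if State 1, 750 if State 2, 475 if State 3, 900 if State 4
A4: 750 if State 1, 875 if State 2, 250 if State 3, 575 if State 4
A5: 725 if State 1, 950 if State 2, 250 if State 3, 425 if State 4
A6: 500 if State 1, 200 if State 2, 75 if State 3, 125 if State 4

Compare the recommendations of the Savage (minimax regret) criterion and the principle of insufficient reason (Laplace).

minimax regret → A3; laplace → A3 (agree)

Column bests: State 1=950, State 2=950, State 3=775, State 4=900.
A1 regrets: 875, 200, 0, 425 → max 875
A2 regrets: 700, 475, 100, 725 → max 725
A3 regrets: 0, 200, 300, 0 → max 300
A4 regrets: 200, 75, 525, 325 → max 525
A5 regrets: 225, 0, 525, 475 → max 525
A6 regrets: 450, 750, 700, 775 → max 775
Smallest max regret = 300 → A3.
Row averages: A1=518.75, A2=393.75, A3=768.75, A4=612.5, A5=587.5, A6=225
Highest average = 768.75 → A3.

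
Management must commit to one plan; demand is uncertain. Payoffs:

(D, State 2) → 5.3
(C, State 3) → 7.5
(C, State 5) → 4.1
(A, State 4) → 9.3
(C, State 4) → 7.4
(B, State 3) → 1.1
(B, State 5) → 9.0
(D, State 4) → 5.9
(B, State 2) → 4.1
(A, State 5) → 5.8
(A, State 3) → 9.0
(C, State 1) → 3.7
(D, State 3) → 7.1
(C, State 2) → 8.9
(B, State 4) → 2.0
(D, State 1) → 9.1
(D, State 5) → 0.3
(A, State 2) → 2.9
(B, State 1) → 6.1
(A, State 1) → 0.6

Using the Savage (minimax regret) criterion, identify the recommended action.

Column bests: State 1=9.1, State 2=8.9, State 3=9.0, State 4=9.3, State 5=9.0.
A regrets: 8.5, 6.0, 0.0, 0.0, 3.2 → max 8.5
B regrets: 3.0, 4.8, 7.9, 7.3, 0.0 → max 7.9
C regrets: 5.4, 0.0, 1.5, 1.9, 4.9 → max 5.4
D regrets: 0.0, 3.6, 1.9, 3.4, 8.7 → max 8.7
Smallest max regret = 5.4 → C.

C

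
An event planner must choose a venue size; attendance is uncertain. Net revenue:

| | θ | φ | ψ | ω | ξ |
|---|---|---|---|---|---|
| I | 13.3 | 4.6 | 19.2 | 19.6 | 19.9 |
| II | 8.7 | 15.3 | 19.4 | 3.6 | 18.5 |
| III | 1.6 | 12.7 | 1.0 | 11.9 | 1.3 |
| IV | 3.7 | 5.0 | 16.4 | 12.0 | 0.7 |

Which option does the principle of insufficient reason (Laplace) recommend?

I

Row averages: I=15.32, II=13.1, III=5.7, IV=7.56
Highest average = 15.32 → I.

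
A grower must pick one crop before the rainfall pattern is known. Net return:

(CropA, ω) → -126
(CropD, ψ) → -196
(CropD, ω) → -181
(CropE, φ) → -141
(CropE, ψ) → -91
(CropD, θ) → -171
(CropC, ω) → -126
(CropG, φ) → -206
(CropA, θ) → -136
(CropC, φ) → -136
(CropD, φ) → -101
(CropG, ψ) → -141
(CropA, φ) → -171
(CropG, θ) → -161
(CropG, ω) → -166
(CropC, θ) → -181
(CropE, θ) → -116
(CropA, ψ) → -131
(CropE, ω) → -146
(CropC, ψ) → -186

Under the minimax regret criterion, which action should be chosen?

Column bests: θ=-116, φ=-101, ψ=-91, ω=-126.
CropA regrets: 20, 70, 40, 0 → max 70
CropG regrets: 45, 105, 50, 40 → max 105
CropD regrets: 55, 0, 105, 55 → max 105
CropE regrets: 0, 40, 0, 20 → max 40
CropC regrets: 65, 35, 95, 0 → max 95
Smallest max regret = 40 → CropE.

CropE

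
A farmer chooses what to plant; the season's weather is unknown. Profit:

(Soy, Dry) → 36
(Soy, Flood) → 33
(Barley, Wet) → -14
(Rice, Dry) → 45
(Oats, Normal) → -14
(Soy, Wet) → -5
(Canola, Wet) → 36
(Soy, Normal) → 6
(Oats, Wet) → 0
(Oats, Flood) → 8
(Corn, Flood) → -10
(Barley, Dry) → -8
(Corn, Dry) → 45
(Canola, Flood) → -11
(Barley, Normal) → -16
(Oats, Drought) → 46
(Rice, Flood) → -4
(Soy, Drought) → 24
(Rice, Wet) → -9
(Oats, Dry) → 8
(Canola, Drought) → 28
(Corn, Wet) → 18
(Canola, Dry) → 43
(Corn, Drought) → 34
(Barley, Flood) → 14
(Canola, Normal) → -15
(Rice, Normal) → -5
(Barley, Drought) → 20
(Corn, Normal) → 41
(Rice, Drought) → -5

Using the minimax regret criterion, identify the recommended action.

Soy

Column bests: Drought=46, Dry=45, Normal=41, Wet=36, Flood=33.
Rice regrets: 51, 0, 46, 45, 37 → max 51
Oats regrets: 0, 37, 55, 36, 25 → max 55
Canola regrets: 18, 2, 56, 0, 44 → max 56
Corn regrets: 12, 0, 0, 18, 43 → max 43
Soy regrets: 22, 9, 35, 41, 0 → max 41
Barley regrets: 26, 53, 57, 50, 19 → max 57
Smallest max regret = 41 → Soy.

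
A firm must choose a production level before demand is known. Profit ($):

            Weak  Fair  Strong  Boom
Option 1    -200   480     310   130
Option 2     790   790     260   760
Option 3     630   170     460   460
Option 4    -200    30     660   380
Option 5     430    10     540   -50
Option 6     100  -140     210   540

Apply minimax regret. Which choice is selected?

Option 2

Column bests: Weak=790, Fair=790, Strong=660, Boom=760.
Option 1 regrets: 990, 310, 350, 630 → max 990
Option 2 regrets: 0, 0, 400, 0 → max 400
Option 3 regrets: 160, 620, 200, 300 → max 620
Option 4 regrets: 990, 760, 0, 380 → max 990
Option 5 regrets: 360, 780, 120, 810 → max 810
Option 6 regrets: 690, 930, 450, 220 → max 930
Smallest max regret = 400 → Option 2.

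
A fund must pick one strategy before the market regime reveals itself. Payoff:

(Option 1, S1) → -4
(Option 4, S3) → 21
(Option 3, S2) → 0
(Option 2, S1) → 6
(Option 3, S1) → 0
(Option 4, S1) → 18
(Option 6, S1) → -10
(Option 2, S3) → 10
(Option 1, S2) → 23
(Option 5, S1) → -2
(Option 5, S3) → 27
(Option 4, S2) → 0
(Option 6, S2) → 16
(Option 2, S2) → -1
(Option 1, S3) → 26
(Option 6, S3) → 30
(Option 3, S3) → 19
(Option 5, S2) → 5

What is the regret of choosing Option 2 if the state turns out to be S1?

Best payoff under S1 is 18.
Regret = 18 − 6 = 12.

12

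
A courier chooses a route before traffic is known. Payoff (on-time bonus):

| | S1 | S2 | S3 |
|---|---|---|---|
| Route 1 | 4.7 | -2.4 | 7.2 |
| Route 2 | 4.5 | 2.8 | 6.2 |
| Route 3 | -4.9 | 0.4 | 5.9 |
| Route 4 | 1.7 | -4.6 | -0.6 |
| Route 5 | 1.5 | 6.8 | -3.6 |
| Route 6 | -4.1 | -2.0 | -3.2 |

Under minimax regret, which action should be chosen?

Route 2

Column bests: S1=4.7, S2=6.8, S3=7.2.
Route 1 regrets: 0.0, 9.2, 0.0 → max 9.2
Route 2 regrets: 0.2, 4.0, 1.0 → max 4.0
Route 3 regrets: 9.6, 6.4, 1.3 → max 9.6
Route 4 regrets: 3.0, 11.4, 7.8 → max 11.4
Route 5 regrets: 3.2, 0.0, 10.8 → max 10.8
Route 6 regrets: 8.8, 8.8, 10.4 → max 10.4
Smallest max regret = 4.0 → Route 2.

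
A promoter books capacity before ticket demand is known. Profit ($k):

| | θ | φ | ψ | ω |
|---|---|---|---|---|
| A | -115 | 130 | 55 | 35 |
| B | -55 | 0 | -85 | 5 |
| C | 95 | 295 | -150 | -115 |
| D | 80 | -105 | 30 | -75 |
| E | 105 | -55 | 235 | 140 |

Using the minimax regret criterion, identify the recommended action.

A

Column bests: θ=105, φ=295, ψ=235, ω=140.
A regrets: 220, 165, 180, 105 → max 220
B regrets: 160, 295, 320, 135 → max 320
C regrets: 10, 0, 385, 255 → max 385
D regrets: 25, 400, 205, 215 → max 400
E regrets: 0, 350, 0, 0 → max 350
Smallest max regret = 220 → A.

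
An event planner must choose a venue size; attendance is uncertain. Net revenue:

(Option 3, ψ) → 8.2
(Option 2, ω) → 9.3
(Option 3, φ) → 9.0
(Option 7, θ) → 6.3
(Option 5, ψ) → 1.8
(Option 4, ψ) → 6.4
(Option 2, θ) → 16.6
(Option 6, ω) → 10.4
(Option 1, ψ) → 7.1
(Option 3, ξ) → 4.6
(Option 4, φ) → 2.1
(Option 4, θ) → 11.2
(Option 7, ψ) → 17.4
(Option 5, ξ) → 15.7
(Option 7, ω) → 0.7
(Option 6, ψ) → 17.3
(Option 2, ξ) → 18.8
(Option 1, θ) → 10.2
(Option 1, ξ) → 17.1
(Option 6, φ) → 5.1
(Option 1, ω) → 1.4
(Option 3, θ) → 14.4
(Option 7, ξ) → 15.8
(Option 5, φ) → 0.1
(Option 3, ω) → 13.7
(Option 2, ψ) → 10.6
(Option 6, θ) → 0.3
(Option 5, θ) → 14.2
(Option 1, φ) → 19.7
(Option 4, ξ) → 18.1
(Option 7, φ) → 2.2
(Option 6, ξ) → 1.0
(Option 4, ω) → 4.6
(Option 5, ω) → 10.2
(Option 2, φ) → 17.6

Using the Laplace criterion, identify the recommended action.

Row averages: Option 1=11.1, Option 2=14.58, Option 3=9.98, Option 4=8.48, Option 5=8.4, Option 6=6.82, Option 7=8.48
Highest average = 14.58 → Option 2.

Option 2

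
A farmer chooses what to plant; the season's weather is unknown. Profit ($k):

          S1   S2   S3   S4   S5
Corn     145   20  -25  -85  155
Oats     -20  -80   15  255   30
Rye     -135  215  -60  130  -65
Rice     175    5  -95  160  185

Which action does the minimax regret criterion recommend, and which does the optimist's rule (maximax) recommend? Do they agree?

minimax regret → Rice; maximax → Oats (disagree)

Column bests: S1=175, S2=215, S3=15, S4=255, S5=185.
Corn regrets: 30, 195, 40, 340, 30 → max 340
Oats regrets: 195, 295, 0, 0, 155 → max 295
Rye regrets: 310, 0, 75, 125, 250 → max 310
Rice regrets: 0, 210, 110, 95, 0 → max 210
Smallest max regret = 210 → Rice.
Row maxima: Corn=155, Oats=255, Rye=215, Rice=185
Best best-case = 255 → Oats.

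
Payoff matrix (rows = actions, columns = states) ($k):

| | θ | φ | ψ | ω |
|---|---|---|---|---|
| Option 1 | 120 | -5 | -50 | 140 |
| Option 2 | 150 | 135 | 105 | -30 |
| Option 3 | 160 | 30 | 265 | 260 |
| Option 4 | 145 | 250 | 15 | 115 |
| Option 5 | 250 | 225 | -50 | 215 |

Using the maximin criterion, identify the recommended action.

Option 3

Row minima: Option 1=-50, Option 2=-30, Option 3=30, Option 4=15, Option 5=-50
Best worst-case = 30 → Option 3.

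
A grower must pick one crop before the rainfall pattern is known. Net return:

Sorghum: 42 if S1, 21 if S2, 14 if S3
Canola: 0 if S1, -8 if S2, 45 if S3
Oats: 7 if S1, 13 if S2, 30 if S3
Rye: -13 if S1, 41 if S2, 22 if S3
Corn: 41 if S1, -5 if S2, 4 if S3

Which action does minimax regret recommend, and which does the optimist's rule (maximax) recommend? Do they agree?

Column bests: S1=42, S2=41, S3=45.
Sorghum regrets: 0, 20, 31 → max 31
Canola regrets: 42, 49, 0 → max 49
Oats regrets: 35, 28, 15 → max 35
Rye regrets: 55, 0, 23 → max 55
Corn regrets: 1, 46, 41 → max 46
Smallest max regret = 31 → Sorghum.
Row maxima: Sorghum=42, Canola=45, Oats=30, Rye=41, Corn=41
Best best-case = 45 → Canola.

minimax regret → Sorghum; maximax → Canola (disagree)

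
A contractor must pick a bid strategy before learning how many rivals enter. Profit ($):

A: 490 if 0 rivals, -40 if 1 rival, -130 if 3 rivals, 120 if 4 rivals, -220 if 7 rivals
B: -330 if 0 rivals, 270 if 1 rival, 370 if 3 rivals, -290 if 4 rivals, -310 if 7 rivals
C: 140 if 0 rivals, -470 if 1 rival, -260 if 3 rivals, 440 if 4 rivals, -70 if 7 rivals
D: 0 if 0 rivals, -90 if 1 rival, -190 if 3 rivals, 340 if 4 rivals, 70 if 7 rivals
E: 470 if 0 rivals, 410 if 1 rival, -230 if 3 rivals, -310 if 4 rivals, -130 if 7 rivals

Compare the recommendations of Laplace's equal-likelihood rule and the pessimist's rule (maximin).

Row averages: A=44, B=-58, C=-44, D=26, E=42
Highest average = 44 → A.
Row minima: A=-220, B=-330, C=-470, D=-190, E=-310
Best worst-case = -190 → D.

laplace → A; maximin → D (disagree)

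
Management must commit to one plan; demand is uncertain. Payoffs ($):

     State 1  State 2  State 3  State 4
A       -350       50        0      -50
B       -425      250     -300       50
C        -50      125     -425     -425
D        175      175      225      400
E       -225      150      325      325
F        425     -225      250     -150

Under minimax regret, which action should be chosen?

Column bests: State 1=425, State 2=250, State 3=325, State 4=400.
A regrets: 775, 200, 325, 450 → max 775
B regrets: 850, 0, 625, 350 → max 850
C regrets: 475, 125, 750, 825 → max 825
D regrets: 250, 75, 100, 0 → max 250
E regrets: 650, 100, 0, 75 → max 650
F regrets: 0, 475, 75, 550 → max 550
Smallest max regret = 250 → D.

D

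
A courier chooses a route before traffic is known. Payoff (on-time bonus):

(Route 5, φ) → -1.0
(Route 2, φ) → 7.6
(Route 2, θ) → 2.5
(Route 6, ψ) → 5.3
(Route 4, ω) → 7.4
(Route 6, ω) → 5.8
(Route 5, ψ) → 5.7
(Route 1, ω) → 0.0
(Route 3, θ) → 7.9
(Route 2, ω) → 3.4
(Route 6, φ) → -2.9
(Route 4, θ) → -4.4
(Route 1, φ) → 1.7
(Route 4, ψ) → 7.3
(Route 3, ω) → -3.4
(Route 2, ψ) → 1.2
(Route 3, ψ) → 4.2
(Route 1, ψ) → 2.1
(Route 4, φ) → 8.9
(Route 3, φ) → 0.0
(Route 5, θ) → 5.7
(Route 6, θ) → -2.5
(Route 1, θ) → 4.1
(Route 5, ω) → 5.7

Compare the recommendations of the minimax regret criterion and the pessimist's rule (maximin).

minimax regret → Route 2; maximin → Route 2 (agree)

Column bests: θ=7.9, φ=8.9, ψ=7.3, ω=7.4.
Route 1 regrets: 3.8, 7.2, 5.2, 7.4 → max 7.4
Route 2 regrets: 5.4, 1.3, 6.1, 4.0 → max 6.1
Route 3 regrets: 0.0, 8.9, 3.1, 10.8 → max 10.8
Route 4 regrets: 12.3, 0.0, 0.0, 0.0 → max 12.3
Route 5 regrets: 2.2, 9.9, 1.6, 1.7 → max 9.9
Route 6 regrets: 10.4, 11.8, 2.0, 1.6 → max 11.8
Smallest max regret = 6.1 → Route 2.
Row minima: Route 1=0.0, Route 2=1.2, Route 3=-3.4, Route 4=-4.4, Route 5=-1.0, Route 6=-2.9
Best worst-case = 1.2 → Route 2.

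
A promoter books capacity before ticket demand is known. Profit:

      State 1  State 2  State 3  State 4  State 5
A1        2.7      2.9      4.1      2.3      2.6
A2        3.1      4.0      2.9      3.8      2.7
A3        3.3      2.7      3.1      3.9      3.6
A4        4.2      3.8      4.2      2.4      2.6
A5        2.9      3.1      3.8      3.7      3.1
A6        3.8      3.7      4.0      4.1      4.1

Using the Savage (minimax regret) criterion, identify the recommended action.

Column bests: State 1=4.2, State 2=4.0, State 3=4.2, State 4=4.1, State 5=4.1.
A1 regrets: 1.5, 1.1, 0.1, 1.8, 1.5 → max 1.8
A2 regrets: 1.1, 0.0, 1.3, 0.3, 1.4 → max 1.4
A3 regrets: 0.9, 1.3, 1.1, 0.2, 0.5 → max 1.3
A4 regrets: 0.0, 0.2, 0.0, 1.7, 1.5 → max 1.7
A5 regrets: 1.3, 0.9, 0.4, 0.4, 1.0 → max 1.3
A6 regrets: 0.4, 0.3, 0.2, 0.0, 0.0 → max 0.4
Smallest max regret = 0.4 → A6.

A6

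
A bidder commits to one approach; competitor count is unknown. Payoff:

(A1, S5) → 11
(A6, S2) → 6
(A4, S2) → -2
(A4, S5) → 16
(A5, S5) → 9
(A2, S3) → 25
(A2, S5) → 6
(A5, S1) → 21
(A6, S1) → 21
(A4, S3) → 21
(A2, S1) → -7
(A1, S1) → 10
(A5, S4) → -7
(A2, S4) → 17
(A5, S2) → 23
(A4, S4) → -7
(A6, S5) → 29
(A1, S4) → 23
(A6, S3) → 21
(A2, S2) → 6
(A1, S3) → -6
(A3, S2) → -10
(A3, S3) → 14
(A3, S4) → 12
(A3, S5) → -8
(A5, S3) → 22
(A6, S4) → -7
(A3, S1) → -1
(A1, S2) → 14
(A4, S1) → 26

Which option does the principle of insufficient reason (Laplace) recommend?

Row averages: A1=10.4, A2=9.4, A3=1.4, A4=10.8, A5=13.6, A6=14
Highest average = 14 → A6.

A6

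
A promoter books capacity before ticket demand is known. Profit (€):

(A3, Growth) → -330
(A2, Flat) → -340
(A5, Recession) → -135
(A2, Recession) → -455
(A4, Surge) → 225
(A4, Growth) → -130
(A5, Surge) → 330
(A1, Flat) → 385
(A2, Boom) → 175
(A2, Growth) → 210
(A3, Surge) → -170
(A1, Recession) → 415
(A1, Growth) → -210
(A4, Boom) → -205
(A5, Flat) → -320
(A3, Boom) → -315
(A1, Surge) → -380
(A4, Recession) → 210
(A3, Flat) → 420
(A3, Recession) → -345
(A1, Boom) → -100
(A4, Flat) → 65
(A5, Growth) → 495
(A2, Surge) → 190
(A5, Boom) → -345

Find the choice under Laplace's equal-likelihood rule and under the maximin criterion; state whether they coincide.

laplace → A4; maximin → A4 (agree)

Row averages: A1=22, A2=-44, A3=-148, A4=33, A5=5
Highest average = 33 → A4.
Row minima: A1=-380, A2=-455, A3=-345, A4=-205, A5=-345
Best worst-case = -205 → A4.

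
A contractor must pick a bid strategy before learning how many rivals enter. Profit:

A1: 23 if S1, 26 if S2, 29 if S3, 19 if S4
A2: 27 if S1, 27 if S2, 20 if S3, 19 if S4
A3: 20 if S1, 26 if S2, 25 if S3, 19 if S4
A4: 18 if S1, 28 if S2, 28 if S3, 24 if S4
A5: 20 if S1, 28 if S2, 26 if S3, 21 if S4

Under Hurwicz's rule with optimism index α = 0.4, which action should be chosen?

A1: 0.4·29 + 0.6·19 = 23
A2: 0.4·27 + 0.6·19 = 22.2
A3: 0.4·26 + 0.6·19 = 21.8
A4: 0.4·28 + 0.6·18 = 22
A5: 0.4·28 + 0.6·20 = 23.2
Highest Hurwicz score = 23.2 → A5.

A5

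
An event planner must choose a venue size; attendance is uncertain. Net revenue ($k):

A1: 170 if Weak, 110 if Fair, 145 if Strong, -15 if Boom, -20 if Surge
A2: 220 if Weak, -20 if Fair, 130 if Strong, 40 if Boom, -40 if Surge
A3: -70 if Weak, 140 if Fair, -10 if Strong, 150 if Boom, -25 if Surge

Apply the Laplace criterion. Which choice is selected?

A1

Row averages: A1=78, A2=66, A3=37
Highest average = 78 → A1.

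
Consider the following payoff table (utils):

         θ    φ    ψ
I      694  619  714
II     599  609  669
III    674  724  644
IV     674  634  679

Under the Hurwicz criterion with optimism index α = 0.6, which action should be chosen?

I: 0.6·714 + 0.4·619 = 676
II: 0.6·669 + 0.4·599 = 641
III: 0.6·724 + 0.4·644 = 692
IV: 0.6·679 + 0.4·634 = 661
Highest Hurwicz score = 692 → III.

III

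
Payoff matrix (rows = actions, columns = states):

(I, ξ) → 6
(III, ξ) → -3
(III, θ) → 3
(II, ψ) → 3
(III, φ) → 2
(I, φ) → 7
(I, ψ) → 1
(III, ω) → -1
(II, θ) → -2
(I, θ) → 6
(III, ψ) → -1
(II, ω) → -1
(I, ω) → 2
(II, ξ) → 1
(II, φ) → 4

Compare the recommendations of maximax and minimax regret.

maximax → I; minimax regret → I (agree)

Row maxima: I=7, II=4, III=3
Best best-case = 7 → I.
Column bests: θ=6, φ=7, ψ=3, ω=2, ξ=6.
I regrets: 0, 0, 2, 0, 0 → max 2
II regrets: 8, 3, 0, 3, 5 → max 8
III regrets: 3, 5, 4, 3, 9 → max 9
Smallest max regret = 2 → I.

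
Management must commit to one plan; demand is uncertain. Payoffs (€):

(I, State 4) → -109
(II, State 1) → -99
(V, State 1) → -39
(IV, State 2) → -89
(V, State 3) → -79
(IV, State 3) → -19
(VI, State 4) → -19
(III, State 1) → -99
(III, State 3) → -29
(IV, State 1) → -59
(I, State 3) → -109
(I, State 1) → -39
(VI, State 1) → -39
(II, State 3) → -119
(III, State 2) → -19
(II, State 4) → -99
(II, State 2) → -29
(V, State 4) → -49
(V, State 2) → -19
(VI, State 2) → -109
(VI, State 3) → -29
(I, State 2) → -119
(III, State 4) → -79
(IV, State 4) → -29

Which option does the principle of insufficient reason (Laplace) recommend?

Row averages: I=-94, II=-86.5, III=-56.5, IV=-49, V=-46.5, VI=-49
Highest average = -46.5 → V.

V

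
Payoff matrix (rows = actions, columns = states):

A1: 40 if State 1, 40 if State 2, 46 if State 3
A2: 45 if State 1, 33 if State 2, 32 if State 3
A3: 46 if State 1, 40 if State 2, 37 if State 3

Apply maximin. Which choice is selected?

Row minima: A1=40, A2=32, A3=37
Best worst-case = 40 → A1.

A1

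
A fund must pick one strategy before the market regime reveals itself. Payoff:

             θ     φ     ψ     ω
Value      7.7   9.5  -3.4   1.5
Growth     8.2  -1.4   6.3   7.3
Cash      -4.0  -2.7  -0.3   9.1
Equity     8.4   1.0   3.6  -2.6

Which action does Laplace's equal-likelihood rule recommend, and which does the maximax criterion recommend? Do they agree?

Row averages: Value=3.825, Growth=5.1, Cash=0.525, Equity=2.6
Highest average = 5.1 → Growth.
Row maxima: Value=9.5, Growth=8.2, Cash=9.1, Equity=8.4
Best best-case = 9.5 → Value.

laplace → Growth; maximax → Value (disagree)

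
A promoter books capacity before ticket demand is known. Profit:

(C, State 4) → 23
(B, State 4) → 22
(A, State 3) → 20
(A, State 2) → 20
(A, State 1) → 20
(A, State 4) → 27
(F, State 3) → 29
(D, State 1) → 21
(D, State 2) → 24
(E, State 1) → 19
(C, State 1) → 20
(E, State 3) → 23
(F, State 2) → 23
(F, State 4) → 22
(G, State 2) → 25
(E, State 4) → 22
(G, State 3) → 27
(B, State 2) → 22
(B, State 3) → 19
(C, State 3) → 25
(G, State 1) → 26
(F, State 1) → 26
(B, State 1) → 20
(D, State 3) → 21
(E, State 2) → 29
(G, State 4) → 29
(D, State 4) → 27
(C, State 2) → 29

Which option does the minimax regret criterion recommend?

G

Column bests: State 1=26, State 2=29, State 3=29, State 4=29.
A regrets: 6, 9, 9, 2 → max 9
B regrets: 6, 7, 10, 7 → max 10
C regrets: 6, 0, 4, 6 → max 6
D regrets: 5, 5, 8, 2 → max 8
E regrets: 7, 0, 6, 7 → max 7
F regrets: 0, 6, 0, 7 → max 7
G regrets: 0, 4, 2, 0 → max 4
Smallest max regret = 4 → G.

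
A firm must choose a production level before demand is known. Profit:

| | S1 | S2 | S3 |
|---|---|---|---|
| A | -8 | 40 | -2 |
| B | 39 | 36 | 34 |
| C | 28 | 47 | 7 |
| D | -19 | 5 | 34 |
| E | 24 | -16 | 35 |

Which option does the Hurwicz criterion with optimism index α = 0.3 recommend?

B

A: 0.3·40 + 0.7·(-8) = 6.4
B: 0.3·39 + 0.7·34 = 35.5
C: 0.3·47 + 0.7·7 = 19
D: 0.3·34 + 0.7·(-19) = -3.1
E: 0.3·35 + 0.7·(-16) = -0.7
Highest Hurwicz score = 35.5 → B.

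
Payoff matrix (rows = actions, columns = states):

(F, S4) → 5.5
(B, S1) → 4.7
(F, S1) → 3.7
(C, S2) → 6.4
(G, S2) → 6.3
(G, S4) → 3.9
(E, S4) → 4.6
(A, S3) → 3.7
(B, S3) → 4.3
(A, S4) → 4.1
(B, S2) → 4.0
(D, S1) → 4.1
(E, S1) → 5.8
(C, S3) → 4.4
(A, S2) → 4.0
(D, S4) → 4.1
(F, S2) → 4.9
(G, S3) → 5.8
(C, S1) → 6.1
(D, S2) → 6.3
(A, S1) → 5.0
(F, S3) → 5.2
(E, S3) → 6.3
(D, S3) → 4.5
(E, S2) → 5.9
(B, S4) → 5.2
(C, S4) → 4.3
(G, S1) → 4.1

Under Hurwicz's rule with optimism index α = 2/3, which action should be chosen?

E

A: 2/3·5.0 + 1/3·3.7 = 137/30
B: 2/3·5.2 + 1/3·4.0 = 4.8
C: 2/3·6.4 + 1/3·4.3 = 5.7
D: 2/3·6.3 + 1/3·4.1 = 167/30
E: 2/3·6.3 + 1/3·4.6 = 86/15
F: 2/3·5.5 + 1/3·3.7 = 4.9
G: 2/3·6.3 + 1/3·3.9 = 5.5
Highest Hurwicz score = 86/15 → E.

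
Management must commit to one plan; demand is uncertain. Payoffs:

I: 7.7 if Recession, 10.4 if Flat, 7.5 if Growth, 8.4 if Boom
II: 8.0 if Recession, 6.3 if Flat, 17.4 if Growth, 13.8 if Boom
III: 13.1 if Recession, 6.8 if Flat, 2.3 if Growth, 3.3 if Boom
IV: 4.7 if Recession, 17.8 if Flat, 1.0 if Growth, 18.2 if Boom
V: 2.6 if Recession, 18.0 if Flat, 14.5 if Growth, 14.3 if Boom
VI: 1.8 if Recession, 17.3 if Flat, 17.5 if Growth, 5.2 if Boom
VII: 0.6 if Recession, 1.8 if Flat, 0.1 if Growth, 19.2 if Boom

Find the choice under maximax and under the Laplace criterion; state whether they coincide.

maximax → VII; laplace → V (disagree)

Row maxima: I=10.4, II=17.4, III=13.1, IV=18.2, V=18.0, VI=17.5, VII=19.2
Best best-case = 19.2 → VII.
Row averages: I=8.5, II=11.375, III=6.375, IV=10.425, V=12.35, VI=10.45, VII=5.425
Highest average = 12.35 → V.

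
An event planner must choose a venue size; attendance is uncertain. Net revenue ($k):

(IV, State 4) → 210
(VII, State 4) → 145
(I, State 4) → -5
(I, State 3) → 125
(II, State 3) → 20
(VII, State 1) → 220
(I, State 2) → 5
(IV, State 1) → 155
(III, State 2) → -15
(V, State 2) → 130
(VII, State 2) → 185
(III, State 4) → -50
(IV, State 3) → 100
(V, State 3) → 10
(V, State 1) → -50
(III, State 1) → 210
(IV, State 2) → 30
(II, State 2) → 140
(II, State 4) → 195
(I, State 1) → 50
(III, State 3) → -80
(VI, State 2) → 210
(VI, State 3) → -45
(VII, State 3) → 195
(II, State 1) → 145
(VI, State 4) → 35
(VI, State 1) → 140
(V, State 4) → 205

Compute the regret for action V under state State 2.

Best payoff under State 2 is 210.
Regret = 210 − 130 = 80.

80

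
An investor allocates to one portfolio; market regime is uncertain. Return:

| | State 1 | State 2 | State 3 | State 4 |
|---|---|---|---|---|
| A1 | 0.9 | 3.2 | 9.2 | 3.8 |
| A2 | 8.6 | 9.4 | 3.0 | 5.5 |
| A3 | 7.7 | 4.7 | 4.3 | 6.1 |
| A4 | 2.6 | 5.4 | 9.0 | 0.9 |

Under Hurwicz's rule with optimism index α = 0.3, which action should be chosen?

A1: 0.3·9.2 + 0.7·0.9 = 3.39
A2: 0.3·9.4 + 0.7·3.0 = 4.92
A3: 0.3·7.7 + 0.7·4.3 = 5.32
A4: 0.3·9.0 + 0.7·0.9 = 3.33
Highest Hurwicz score = 5.32 → A3.

A3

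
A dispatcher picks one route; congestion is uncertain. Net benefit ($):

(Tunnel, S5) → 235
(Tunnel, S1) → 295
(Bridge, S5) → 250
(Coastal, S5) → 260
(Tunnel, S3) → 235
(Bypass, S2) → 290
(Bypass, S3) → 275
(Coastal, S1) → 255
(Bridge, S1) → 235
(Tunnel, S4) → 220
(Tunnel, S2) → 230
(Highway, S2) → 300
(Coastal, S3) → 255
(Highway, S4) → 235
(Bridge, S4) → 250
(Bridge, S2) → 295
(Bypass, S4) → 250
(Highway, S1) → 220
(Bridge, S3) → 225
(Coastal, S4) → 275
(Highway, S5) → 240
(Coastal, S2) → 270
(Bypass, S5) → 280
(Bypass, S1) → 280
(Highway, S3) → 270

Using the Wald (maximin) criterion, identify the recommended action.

Coastal

Row minima: Bypass=250, Bridge=225, Tunnel=220, Highway=220, Coastal=255
Best worst-case = 255 → Coastal.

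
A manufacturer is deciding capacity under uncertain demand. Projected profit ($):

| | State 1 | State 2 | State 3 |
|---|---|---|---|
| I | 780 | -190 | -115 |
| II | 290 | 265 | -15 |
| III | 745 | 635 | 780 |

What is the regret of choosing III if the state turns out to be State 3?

Best payoff under State 3 is 780.
Regret = 780 − 780 = 0.

0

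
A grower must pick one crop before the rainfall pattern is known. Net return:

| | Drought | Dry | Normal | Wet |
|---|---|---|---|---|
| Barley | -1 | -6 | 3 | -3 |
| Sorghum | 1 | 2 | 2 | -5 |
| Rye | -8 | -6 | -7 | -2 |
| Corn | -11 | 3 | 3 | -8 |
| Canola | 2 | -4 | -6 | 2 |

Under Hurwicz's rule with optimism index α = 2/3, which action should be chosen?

Barley

Barley: 2/3·3 + 1/3·(-6) = 0
Sorghum: 2/3·2 + 1/3·(-5) = -1/3
Rye: 2/3·(-2) + 1/3·(-8) = -4
Corn: 2/3·3 + 1/3·(-11) = -5/3
Canola: 2/3·2 + 1/3·(-6) = -2/3
Highest Hurwicz score = 0 → Barley.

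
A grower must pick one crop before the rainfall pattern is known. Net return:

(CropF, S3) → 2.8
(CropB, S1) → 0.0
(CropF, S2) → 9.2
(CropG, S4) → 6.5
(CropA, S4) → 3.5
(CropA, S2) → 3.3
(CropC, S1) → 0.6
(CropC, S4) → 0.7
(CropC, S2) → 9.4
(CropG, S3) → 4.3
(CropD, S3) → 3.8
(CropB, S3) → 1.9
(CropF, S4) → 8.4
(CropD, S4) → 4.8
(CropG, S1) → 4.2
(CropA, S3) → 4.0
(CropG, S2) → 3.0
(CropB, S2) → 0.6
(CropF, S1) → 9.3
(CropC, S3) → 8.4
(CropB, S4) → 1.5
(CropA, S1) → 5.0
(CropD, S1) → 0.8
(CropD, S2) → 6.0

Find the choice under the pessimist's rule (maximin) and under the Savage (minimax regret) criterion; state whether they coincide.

Row minima: CropA=3.3, CropG=3.0, CropF=2.8, CropC=0.6, CropD=0.8, CropB=0.0
Best worst-case = 3.3 → CropA.
Column bests: S1=9.3, S2=9.4, S3=8.4, S4=8.4.
CropA regrets: 4.3, 6.1, 4.4, 4.9 → max 6.1
CropG regrets: 5.1, 6.4, 4.1, 1.9 → max 6.4
CropF regrets: 0.0, 0.2, 5.6, 0.0 → max 5.6
CropC regrets: 8.7, 0.0, 0.0, 7.7 → max 8.7
CropD regrets: 8.5, 3.4, 4.6, 3.6 → max 8.5
CropB regrets: 9.3, 8.8, 6.5, 6.9 → max 9.3
Smallest max regret = 5.6 → CropF.

maximin → CropA; minimax regret → CropF (disagree)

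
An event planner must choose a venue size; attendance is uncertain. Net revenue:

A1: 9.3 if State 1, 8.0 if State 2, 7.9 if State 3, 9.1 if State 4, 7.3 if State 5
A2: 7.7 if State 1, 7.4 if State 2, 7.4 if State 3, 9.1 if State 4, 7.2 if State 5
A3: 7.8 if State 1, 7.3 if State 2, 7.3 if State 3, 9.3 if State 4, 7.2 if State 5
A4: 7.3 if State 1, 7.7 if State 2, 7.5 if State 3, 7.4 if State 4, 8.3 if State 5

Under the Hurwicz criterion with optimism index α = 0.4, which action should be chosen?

A1: 0.4·9.3 + 0.6·7.3 = 8.1
A2: 0.4·9.1 + 0.6·7.2 = 7.96
A3: 0.4·9.3 + 0.6·7.2 = 8.04
A4: 0.4·8.3 + 0.6·7.3 = 7.7
Highest Hurwicz score = 8.1 → A1.

A1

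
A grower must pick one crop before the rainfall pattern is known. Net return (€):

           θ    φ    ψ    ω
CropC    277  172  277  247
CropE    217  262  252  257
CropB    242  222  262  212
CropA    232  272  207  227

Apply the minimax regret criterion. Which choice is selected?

CropB

Column bests: θ=277, φ=272, ψ=277, ω=257.
CropC regrets: 0, 100, 0, 10 → max 100
CropE regrets: 60, 10, 25, 0 → max 60
CropB regrets: 35, 50, 15, 45 → max 50
CropA regrets: 45, 0, 70, 30 → max 70
Smallest max regret = 50 → CropB.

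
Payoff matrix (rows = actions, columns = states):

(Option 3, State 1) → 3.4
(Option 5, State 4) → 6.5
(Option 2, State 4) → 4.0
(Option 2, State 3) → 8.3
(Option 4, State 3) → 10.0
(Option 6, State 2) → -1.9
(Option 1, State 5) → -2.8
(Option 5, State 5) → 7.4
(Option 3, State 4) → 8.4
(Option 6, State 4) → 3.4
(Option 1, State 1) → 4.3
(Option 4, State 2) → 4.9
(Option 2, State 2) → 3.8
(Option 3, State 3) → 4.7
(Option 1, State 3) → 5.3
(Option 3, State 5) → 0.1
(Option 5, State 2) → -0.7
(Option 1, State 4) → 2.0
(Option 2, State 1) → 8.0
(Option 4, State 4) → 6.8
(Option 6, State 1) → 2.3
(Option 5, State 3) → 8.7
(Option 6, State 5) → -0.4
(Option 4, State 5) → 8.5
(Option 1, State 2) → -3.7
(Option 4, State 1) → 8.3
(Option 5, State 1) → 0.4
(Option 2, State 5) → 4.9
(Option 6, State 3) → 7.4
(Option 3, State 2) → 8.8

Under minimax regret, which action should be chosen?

Option 4

Column bests: State 1=8.3, State 2=8.8, State 3=10.0, State 4=8.4, State 5=8.5.
Option 1 regrets: 4.0, 12.5, 4.7, 6.4, 11.3 → max 12.5
Option 2 regrets: 0.3, 5.0, 1.7, 4.4, 3.6 → max 5.0
Option 3 regrets: 4.9, 0.0, 5.3, 0.0, 8.4 → max 8.4
Option 4 regrets: 0.0, 3.9, 0.0, 1.6, 0.0 → max 3.9
Option 5 regrets: 7.9, 9.5, 1.3, 1.9, 1.1 → max 9.5
Option 6 regrets: 6.0, 10.7, 2.6, 5.0, 8.9 → max 10.7
Smallest max regret = 3.9 → Option 4.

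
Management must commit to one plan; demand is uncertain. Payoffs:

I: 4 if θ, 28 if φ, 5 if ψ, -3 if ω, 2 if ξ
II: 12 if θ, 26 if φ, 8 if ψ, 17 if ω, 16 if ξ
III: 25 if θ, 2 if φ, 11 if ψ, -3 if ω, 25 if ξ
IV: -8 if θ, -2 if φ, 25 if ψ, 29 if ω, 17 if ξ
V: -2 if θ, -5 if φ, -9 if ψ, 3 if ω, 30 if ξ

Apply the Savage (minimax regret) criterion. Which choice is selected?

II

Column bests: θ=25, φ=28, ψ=25, ω=29, ξ=30.
I regrets: 21, 0, 20, 32, 28 → max 32
II regrets: 13, 2, 17, 12, 14 → max 17
III regrets: 0, 26, 14, 32, 5 → max 32
IV regrets: 33, 30, 0, 0, 13 → max 33
V regrets: 27, 33, 34, 26, 0 → max 34
Smallest max regret = 17 → II.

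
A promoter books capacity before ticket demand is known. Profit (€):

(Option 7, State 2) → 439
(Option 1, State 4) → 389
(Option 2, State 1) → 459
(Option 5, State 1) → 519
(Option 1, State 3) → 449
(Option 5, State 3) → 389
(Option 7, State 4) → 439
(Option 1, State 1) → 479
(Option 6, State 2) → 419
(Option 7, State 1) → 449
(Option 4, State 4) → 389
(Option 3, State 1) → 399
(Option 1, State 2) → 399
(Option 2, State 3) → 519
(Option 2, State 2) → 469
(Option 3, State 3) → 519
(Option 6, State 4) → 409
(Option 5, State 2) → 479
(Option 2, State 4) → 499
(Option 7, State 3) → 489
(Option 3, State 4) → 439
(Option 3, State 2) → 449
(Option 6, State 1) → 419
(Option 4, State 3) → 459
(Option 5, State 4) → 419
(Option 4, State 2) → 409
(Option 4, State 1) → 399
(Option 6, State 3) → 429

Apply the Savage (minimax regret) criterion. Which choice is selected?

Option 2

Column bests: State 1=519, State 2=479, State 3=519, State 4=499.
Option 1 regrets: 40, 80, 70, 110 → max 110
Option 2 regrets: 60, 10, 0, 0 → max 60
Option 3 regrets: 120, 30, 0, 60 → max 120
Option 4 regrets: 120, 70, 60, 110 → max 120
Option 5 regrets: 0, 0, 130, 80 → max 130
Option 6 regrets: 100, 60, 90, 90 → max 100
Option 7 regrets: 70, 40, 30, 60 → max 70
Smallest max regret = 60 → Option 2.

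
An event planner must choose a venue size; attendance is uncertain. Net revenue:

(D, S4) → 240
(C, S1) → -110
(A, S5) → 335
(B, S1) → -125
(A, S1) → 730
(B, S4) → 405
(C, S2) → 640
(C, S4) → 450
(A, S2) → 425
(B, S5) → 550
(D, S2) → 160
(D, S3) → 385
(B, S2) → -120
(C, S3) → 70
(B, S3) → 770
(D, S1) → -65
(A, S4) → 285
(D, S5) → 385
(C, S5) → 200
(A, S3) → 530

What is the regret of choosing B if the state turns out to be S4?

45

Best payoff under S4 is 450.
Regret = 450 − 405 = 45.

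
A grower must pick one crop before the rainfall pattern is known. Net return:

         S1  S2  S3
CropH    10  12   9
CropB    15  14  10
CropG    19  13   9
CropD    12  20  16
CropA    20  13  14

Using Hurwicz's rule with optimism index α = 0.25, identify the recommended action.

CropA

CropH: 0.25·12 + 0.75·9 = 9.75
CropB: 0.25·15 + 0.75·10 = 11.25
CropG: 0.25·19 + 0.75·9 = 11.5
CropD: 0.25·20 + 0.75·12 = 14
CropA: 0.25·20 + 0.75·13 = 14.75
Highest Hurwicz score = 14.75 → CropA.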